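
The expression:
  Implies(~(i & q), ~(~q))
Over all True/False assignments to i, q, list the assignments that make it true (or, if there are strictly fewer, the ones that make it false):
is true only for:
  i=False, q=True;
  i=True, q=True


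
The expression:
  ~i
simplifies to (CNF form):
~i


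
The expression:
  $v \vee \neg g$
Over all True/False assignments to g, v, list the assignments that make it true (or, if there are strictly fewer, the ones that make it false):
is false only for:
  g=True, v=False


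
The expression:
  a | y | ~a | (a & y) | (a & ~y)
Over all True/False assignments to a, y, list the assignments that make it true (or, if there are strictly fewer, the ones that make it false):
is always true.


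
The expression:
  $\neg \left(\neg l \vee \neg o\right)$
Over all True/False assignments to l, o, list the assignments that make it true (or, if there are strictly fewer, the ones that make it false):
is true only for:
  l=True, o=True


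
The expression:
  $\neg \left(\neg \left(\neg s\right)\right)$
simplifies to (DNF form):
$\neg s$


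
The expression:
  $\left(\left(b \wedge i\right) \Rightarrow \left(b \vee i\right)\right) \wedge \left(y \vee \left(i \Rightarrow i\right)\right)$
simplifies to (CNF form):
$\text{True}$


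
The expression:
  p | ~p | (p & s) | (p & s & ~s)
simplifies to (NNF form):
True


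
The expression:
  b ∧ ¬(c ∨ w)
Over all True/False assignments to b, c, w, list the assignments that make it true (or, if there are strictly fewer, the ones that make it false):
is true only for:
  b=True, c=False, w=False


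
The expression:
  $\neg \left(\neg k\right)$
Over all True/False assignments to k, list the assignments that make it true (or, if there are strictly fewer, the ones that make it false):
is true only for:
  k=True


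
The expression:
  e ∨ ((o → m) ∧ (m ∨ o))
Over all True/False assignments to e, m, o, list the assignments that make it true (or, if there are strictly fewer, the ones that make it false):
is false only for:
  e=False, m=False, o=False;
  e=False, m=False, o=True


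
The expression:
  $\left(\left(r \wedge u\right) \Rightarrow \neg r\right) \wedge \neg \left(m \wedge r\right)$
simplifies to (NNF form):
$\left(\neg m \wedge \neg u\right) \vee \neg r$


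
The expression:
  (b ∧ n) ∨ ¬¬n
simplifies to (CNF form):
n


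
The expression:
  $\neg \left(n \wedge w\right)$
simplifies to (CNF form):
$\neg n \vee \neg w$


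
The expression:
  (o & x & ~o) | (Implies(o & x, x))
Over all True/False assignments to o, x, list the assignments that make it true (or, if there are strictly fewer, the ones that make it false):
is always true.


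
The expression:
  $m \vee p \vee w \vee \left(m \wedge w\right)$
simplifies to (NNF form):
$m \vee p \vee w$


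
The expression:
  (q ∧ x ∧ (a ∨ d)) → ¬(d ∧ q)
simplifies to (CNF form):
¬d ∨ ¬q ∨ ¬x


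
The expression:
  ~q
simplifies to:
~q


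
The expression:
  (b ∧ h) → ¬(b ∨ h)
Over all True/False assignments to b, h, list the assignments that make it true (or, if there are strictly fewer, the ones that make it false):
is false only for:
  b=True, h=True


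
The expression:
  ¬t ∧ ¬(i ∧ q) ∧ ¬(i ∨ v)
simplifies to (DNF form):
¬i ∧ ¬t ∧ ¬v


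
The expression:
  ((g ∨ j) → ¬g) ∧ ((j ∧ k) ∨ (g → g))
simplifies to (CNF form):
¬g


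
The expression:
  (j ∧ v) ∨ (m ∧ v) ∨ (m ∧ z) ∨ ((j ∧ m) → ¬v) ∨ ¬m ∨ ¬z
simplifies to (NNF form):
True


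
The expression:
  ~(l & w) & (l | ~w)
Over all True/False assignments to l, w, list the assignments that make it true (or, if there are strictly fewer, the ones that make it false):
is true only for:
  l=False, w=False;
  l=True, w=False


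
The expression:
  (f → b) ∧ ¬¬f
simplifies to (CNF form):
b ∧ f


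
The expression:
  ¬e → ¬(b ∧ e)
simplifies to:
True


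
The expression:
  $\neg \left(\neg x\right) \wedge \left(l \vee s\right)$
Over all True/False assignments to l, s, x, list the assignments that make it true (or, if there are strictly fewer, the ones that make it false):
is true only for:
  l=False, s=True, x=True;
  l=True, s=False, x=True;
  l=True, s=True, x=True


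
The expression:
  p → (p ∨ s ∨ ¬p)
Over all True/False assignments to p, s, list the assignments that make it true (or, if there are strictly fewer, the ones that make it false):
is always true.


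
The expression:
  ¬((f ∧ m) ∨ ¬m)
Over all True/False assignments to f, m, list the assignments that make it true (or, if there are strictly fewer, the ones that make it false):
is true only for:
  f=False, m=True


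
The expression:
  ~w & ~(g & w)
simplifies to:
~w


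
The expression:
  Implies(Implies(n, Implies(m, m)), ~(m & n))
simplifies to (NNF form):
~m | ~n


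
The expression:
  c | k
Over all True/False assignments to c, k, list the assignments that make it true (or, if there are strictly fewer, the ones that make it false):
is false only for:
  c=False, k=False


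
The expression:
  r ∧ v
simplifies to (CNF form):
r ∧ v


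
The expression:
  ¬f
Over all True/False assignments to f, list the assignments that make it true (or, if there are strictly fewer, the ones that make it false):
is true only for:
  f=False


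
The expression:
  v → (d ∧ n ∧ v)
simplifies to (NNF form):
(d ∧ n) ∨ ¬v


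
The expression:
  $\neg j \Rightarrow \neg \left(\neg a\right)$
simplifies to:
$a \vee j$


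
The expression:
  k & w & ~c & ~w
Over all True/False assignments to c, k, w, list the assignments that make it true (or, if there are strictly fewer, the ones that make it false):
is never true.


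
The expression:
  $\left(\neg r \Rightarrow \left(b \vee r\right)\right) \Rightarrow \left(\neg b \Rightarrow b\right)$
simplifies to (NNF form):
$b \vee \neg r$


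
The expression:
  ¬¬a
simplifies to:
a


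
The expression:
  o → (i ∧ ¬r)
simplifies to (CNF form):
(i ∨ ¬o) ∧ (¬o ∨ ¬r)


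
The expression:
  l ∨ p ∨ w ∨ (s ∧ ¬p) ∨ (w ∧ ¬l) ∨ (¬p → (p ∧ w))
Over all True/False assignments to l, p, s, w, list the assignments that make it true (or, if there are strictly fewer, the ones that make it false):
is false only for:
  l=False, p=False, s=False, w=False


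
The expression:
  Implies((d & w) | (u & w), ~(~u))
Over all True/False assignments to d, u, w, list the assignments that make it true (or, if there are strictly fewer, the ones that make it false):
is false only for:
  d=True, u=False, w=True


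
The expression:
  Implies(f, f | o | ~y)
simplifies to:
True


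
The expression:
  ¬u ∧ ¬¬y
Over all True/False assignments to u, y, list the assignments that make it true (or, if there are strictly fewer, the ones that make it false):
is true only for:
  u=False, y=True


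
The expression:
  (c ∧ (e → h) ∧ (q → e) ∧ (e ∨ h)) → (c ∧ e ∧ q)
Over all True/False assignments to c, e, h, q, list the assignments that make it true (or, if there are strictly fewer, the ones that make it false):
is false only for:
  c=True, e=False, h=True, q=False;
  c=True, e=True, h=True, q=False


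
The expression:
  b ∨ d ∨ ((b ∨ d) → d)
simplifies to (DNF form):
True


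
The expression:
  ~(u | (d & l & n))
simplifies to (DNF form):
(~d & ~u) | (~l & ~u) | (~n & ~u)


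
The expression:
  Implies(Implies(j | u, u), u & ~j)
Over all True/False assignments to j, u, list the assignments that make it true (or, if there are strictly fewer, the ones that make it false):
is true only for:
  j=False, u=True;
  j=True, u=False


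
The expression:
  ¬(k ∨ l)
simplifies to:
¬k ∧ ¬l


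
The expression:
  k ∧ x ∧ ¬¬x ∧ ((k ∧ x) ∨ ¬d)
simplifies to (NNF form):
k ∧ x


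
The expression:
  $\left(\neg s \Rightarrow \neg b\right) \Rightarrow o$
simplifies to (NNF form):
$o \vee \left(b \wedge \neg s\right)$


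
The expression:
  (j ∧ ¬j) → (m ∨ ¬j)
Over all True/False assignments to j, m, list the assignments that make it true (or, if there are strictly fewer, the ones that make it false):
is always true.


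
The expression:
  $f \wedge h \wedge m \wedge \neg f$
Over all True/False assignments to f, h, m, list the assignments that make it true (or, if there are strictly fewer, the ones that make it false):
is never true.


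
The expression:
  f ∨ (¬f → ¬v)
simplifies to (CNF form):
f ∨ ¬v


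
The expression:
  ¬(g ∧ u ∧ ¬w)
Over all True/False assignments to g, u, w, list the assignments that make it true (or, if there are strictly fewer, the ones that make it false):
is false only for:
  g=True, u=True, w=False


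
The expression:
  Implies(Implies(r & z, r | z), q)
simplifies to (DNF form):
q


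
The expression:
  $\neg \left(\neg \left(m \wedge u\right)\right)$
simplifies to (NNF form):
$m \wedge u$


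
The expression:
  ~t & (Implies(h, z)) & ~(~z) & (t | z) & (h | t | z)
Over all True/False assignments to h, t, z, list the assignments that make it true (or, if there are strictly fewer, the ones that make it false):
is true only for:
  h=False, t=False, z=True;
  h=True, t=False, z=True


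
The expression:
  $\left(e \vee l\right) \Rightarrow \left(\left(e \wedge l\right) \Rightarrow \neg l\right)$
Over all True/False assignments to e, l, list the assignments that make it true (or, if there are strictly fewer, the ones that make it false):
is false only for:
  e=True, l=True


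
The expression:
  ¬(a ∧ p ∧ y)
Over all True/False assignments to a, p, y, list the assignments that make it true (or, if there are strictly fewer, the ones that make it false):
is false only for:
  a=True, p=True, y=True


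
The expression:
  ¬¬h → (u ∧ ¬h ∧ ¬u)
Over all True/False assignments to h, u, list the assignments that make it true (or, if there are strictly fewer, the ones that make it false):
is true only for:
  h=False, u=False;
  h=False, u=True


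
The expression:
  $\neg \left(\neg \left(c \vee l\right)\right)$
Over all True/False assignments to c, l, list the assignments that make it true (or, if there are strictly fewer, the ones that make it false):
is false only for:
  c=False, l=False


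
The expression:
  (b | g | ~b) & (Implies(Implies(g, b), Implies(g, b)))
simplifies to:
True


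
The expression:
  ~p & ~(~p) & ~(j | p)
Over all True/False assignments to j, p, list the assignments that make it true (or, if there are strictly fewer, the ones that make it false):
is never true.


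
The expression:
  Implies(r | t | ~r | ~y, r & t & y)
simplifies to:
r & t & y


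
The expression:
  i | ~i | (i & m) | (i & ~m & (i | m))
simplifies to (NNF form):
True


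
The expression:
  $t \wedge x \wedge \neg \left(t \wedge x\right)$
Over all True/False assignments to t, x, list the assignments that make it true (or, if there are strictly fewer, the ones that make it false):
is never true.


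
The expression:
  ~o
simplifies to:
~o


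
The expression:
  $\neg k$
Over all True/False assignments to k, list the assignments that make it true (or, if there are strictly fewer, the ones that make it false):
is true only for:
  k=False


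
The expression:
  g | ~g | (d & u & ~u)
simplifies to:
True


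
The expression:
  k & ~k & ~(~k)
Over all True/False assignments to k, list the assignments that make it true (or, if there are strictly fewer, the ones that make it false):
is never true.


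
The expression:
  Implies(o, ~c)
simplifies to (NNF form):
~c | ~o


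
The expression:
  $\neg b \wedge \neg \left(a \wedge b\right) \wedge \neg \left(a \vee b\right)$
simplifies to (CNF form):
$\neg a \wedge \neg b$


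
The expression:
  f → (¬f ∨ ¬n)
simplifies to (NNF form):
¬f ∨ ¬n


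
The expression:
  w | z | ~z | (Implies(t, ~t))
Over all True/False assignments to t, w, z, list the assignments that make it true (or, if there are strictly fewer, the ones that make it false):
is always true.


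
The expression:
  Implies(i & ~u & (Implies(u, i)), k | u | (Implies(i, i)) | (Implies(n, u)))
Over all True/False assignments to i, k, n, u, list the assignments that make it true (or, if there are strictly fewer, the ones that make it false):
is always true.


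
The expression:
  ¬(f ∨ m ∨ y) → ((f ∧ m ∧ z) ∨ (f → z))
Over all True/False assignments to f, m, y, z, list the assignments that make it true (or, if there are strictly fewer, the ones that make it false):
is always true.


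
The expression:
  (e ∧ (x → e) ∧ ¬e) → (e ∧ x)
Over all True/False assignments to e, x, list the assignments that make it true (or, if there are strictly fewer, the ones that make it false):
is always true.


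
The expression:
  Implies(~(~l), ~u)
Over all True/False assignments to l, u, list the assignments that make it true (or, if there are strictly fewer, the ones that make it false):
is false only for:
  l=True, u=True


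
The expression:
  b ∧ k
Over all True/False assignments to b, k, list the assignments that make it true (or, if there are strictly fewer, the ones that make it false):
is true only for:
  b=True, k=True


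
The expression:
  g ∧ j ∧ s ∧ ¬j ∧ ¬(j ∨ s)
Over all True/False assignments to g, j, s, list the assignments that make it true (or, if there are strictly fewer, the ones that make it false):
is never true.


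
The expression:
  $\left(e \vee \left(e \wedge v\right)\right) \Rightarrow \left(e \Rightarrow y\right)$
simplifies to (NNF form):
$y \vee \neg e$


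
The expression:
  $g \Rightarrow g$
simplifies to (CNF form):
$\text{True}$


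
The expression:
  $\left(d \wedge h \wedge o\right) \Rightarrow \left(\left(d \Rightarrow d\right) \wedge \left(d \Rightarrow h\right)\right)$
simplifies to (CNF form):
$\text{True}$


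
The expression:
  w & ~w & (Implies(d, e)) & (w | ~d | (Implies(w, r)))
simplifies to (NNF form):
False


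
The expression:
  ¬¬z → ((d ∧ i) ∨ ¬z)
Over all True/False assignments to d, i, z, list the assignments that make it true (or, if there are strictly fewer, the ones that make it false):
is false only for:
  d=False, i=False, z=True;
  d=False, i=True, z=True;
  d=True, i=False, z=True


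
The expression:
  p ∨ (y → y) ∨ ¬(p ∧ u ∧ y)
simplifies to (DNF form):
True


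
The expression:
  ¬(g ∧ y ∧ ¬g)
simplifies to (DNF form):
True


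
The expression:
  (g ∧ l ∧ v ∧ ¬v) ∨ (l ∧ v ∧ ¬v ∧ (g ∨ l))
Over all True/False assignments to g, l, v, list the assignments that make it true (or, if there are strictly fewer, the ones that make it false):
is never true.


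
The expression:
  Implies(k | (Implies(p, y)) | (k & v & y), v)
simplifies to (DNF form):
v | (p & ~k & ~y)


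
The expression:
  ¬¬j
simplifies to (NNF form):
j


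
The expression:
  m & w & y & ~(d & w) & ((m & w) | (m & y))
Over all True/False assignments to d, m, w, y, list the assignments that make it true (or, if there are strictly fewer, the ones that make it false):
is true only for:
  d=False, m=True, w=True, y=True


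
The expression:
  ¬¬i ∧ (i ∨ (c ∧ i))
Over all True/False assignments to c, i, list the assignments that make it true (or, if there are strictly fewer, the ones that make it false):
is true only for:
  c=False, i=True;
  c=True, i=True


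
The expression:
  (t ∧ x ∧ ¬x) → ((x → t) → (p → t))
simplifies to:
True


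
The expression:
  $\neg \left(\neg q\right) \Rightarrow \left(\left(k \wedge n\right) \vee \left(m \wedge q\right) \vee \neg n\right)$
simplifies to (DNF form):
$k \vee m \vee \neg n \vee \neg q$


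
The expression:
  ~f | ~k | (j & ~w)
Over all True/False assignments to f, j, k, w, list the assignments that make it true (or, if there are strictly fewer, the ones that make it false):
is false only for:
  f=True, j=False, k=True, w=False;
  f=True, j=False, k=True, w=True;
  f=True, j=True, k=True, w=True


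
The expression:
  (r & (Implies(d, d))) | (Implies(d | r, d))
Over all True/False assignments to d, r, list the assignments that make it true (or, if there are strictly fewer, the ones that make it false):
is always true.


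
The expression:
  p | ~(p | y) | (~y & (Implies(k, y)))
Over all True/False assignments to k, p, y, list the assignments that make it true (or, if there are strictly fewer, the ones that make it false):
is false only for:
  k=False, p=False, y=True;
  k=True, p=False, y=True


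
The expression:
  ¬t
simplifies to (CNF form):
¬t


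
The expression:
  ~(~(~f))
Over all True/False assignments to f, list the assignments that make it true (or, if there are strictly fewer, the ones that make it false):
is true only for:
  f=False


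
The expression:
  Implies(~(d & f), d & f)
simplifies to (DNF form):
d & f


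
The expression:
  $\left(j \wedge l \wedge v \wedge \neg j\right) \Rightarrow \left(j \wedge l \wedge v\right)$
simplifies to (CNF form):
$\text{True}$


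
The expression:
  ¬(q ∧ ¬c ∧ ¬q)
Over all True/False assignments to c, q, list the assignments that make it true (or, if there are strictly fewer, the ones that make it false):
is always true.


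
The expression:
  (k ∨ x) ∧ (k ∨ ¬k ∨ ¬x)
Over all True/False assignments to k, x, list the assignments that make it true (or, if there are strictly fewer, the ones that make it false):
is false only for:
  k=False, x=False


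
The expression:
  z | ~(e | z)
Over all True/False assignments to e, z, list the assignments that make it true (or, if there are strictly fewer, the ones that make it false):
is false only for:
  e=True, z=False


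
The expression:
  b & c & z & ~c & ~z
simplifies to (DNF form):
False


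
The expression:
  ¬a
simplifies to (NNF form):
¬a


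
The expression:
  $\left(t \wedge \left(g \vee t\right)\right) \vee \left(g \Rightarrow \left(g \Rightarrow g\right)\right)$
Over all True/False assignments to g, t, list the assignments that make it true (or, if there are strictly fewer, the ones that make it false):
is always true.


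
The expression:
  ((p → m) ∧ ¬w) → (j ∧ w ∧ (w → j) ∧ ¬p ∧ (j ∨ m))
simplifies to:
w ∨ (p ∧ ¬m)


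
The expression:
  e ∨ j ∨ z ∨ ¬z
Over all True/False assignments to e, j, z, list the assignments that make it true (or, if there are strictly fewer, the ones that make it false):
is always true.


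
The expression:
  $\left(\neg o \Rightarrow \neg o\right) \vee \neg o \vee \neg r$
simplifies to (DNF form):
$\text{True}$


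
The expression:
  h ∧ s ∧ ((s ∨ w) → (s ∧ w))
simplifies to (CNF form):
h ∧ s ∧ w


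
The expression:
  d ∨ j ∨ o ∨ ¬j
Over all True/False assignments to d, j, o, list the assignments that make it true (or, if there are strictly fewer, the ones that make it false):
is always true.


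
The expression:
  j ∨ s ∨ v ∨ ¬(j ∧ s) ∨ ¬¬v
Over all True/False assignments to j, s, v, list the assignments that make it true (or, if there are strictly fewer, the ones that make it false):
is always true.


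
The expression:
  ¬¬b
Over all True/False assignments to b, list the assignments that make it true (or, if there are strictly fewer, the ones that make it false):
is true only for:
  b=True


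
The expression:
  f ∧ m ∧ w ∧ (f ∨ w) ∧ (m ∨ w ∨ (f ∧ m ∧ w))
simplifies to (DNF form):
f ∧ m ∧ w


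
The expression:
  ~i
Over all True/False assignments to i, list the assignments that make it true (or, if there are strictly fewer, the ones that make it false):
is true only for:
  i=False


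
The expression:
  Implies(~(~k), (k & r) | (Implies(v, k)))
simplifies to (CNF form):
True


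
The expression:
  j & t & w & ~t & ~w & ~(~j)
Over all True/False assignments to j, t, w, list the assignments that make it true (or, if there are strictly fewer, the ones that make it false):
is never true.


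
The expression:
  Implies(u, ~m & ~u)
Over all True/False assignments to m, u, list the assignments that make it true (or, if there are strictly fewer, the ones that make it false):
is true only for:
  m=False, u=False;
  m=True, u=False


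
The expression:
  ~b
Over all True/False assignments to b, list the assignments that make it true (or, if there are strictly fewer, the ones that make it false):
is true only for:
  b=False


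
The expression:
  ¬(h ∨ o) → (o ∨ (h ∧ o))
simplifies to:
h ∨ o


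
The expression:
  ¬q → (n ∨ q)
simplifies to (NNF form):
n ∨ q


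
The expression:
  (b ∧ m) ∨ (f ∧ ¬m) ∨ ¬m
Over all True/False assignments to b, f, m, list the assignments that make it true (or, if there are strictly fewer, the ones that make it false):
is false only for:
  b=False, f=False, m=True;
  b=False, f=True, m=True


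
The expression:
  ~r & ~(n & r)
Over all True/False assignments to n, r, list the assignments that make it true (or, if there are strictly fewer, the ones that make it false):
is true only for:
  n=False, r=False;
  n=True, r=False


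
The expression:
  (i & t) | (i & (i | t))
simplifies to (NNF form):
i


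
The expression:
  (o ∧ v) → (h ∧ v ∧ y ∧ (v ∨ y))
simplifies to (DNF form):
(h ∧ y) ∨ ¬o ∨ ¬v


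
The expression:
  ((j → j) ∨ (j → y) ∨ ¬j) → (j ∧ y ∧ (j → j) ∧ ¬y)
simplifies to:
False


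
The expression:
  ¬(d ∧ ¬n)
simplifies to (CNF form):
n ∨ ¬d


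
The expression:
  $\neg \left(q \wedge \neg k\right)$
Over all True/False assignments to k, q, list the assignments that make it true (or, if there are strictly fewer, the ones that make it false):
is false only for:
  k=False, q=True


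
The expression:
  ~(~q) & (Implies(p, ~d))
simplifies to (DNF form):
(q & ~d) | (q & ~p)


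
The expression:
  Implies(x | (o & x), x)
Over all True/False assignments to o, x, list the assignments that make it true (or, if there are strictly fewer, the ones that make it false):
is always true.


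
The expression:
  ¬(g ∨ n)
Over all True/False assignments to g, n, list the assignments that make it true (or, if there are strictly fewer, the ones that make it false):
is true only for:
  g=False, n=False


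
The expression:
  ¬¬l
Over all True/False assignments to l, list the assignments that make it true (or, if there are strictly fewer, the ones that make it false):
is true only for:
  l=True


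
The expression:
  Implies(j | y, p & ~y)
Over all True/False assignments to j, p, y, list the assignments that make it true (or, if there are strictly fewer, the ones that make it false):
is true only for:
  j=False, p=False, y=False;
  j=False, p=True, y=False;
  j=True, p=True, y=False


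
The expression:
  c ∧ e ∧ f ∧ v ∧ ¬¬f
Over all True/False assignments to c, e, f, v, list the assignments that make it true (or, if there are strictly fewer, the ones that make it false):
is true only for:
  c=True, e=True, f=True, v=True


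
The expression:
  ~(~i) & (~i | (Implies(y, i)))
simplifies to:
i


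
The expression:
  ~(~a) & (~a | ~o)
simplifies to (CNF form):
a & ~o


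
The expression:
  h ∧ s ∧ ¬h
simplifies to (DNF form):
False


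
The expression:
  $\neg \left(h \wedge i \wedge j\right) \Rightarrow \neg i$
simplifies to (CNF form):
$\left(h \vee \neg i\right) \wedge \left(j \vee \neg i\right)$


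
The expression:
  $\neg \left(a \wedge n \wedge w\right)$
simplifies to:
$\neg a \vee \neg n \vee \neg w$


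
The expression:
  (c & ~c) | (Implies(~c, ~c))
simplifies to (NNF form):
True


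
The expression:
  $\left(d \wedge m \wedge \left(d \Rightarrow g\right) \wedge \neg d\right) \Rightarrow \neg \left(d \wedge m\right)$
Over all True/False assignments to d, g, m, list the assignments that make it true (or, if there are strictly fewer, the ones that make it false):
is always true.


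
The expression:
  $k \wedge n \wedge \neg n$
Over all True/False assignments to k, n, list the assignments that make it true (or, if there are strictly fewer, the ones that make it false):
is never true.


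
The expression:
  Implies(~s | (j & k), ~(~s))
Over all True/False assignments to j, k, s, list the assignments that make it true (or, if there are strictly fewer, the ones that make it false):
is true only for:
  j=False, k=False, s=True;
  j=False, k=True, s=True;
  j=True, k=False, s=True;
  j=True, k=True, s=True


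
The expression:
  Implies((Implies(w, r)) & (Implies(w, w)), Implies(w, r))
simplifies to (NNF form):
True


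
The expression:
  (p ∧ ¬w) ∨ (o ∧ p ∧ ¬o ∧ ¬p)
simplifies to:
p ∧ ¬w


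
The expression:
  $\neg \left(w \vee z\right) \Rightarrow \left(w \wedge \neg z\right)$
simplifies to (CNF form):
$w \vee z$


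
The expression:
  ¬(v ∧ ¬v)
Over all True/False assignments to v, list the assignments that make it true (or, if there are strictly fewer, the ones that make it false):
is always true.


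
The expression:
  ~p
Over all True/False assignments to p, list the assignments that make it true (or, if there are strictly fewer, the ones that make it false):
is true only for:
  p=False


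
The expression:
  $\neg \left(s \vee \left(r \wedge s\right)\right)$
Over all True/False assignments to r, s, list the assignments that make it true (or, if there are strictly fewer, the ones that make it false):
is true only for:
  r=False, s=False;
  r=True, s=False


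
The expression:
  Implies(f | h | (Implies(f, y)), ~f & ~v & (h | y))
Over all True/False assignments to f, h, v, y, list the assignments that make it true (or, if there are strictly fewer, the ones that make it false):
is true only for:
  f=False, h=False, v=False, y=True;
  f=False, h=True, v=False, y=False;
  f=False, h=True, v=False, y=True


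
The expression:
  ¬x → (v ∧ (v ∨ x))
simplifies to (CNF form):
v ∨ x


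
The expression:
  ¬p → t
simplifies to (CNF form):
p ∨ t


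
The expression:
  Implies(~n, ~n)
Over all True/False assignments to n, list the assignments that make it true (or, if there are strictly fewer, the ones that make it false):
is always true.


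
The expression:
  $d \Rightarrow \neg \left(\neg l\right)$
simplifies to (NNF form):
$l \vee \neg d$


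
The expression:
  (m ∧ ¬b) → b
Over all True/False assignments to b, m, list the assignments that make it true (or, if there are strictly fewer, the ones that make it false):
is false only for:
  b=False, m=True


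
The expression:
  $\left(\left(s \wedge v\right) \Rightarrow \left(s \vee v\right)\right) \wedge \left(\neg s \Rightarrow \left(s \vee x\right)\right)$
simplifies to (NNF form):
$s \vee x$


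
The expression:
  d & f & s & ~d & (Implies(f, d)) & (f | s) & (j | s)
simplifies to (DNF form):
False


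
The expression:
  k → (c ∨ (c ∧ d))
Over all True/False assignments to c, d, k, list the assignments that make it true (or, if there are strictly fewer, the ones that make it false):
is false only for:
  c=False, d=False, k=True;
  c=False, d=True, k=True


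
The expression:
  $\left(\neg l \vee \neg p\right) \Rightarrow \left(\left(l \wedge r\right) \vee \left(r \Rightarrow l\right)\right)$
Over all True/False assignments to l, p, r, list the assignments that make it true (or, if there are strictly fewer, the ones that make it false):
is false only for:
  l=False, p=False, r=True;
  l=False, p=True, r=True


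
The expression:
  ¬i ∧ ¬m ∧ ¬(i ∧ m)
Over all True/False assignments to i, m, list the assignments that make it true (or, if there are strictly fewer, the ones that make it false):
is true only for:
  i=False, m=False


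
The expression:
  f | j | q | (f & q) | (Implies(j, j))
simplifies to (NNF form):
True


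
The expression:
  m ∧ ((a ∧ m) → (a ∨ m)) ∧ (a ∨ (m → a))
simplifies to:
a ∧ m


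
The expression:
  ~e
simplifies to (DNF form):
~e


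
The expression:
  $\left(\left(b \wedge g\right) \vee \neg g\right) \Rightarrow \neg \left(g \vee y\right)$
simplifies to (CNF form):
$\left(g \vee \neg y\right) \wedge \left(\neg b \vee \neg g\right)$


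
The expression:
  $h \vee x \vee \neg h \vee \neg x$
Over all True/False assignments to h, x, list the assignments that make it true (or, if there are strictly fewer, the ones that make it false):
is always true.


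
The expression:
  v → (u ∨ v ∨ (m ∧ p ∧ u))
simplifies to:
True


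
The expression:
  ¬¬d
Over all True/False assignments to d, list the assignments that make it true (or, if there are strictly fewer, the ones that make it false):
is true only for:
  d=True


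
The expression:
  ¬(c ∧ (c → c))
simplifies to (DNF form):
¬c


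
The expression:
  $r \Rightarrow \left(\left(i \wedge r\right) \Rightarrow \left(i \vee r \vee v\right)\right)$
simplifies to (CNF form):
$\text{True}$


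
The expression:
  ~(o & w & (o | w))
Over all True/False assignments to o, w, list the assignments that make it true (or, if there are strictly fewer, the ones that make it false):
is false only for:
  o=True, w=True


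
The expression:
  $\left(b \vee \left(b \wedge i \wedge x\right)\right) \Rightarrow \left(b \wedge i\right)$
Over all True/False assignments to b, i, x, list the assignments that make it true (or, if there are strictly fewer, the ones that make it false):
is false only for:
  b=True, i=False, x=False;
  b=True, i=False, x=True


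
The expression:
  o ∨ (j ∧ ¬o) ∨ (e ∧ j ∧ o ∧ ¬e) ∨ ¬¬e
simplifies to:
e ∨ j ∨ o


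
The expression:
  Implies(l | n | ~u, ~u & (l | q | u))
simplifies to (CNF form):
(l | q | u) & (~l | ~u) & (~n | ~u)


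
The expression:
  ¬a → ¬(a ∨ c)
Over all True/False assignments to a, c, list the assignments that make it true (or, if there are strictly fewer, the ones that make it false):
is false only for:
  a=False, c=True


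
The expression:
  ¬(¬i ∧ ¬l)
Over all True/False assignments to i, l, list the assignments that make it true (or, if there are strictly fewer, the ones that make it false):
is false only for:
  i=False, l=False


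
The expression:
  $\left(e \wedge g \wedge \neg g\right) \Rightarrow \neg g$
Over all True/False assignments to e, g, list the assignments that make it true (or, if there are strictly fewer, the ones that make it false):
is always true.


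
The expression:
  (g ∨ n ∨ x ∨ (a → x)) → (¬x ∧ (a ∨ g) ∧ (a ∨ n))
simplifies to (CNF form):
¬x ∧ (a ∨ g) ∧ (a ∨ n)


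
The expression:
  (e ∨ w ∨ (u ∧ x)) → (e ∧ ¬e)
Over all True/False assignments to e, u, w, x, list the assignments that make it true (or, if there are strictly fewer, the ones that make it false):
is true only for:
  e=False, u=False, w=False, x=False;
  e=False, u=False, w=False, x=True;
  e=False, u=True, w=False, x=False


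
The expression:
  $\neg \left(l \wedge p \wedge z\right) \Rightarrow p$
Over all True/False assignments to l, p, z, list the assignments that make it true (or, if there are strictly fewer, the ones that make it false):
is true only for:
  l=False, p=True, z=False;
  l=False, p=True, z=True;
  l=True, p=True, z=False;
  l=True, p=True, z=True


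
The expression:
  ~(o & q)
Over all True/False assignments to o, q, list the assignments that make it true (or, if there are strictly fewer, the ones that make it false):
is false only for:
  o=True, q=True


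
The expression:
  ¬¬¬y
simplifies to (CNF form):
¬y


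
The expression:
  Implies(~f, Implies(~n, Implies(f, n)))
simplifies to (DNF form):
True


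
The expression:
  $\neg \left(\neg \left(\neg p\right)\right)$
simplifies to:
$\neg p$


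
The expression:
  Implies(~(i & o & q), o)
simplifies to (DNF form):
o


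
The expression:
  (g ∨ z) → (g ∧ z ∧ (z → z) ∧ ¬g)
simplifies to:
¬g ∧ ¬z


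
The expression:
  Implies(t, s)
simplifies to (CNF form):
s | ~t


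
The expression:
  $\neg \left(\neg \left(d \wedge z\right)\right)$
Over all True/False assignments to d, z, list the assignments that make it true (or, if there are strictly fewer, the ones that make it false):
is true only for:
  d=True, z=True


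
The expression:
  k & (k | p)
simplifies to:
k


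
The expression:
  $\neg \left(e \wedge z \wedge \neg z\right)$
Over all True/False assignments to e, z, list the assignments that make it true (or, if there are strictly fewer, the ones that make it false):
is always true.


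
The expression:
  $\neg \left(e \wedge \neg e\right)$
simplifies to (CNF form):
$\text{True}$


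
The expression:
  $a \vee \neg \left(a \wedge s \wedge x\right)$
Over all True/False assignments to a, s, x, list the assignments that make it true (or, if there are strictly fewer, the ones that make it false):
is always true.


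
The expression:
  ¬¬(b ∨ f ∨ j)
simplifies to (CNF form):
b ∨ f ∨ j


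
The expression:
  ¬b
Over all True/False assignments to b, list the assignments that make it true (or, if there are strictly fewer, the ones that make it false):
is true only for:
  b=False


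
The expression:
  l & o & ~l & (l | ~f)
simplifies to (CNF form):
False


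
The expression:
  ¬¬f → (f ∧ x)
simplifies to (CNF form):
x ∨ ¬f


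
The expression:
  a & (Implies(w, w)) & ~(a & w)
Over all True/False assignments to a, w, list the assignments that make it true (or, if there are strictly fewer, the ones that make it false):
is true only for:
  a=True, w=False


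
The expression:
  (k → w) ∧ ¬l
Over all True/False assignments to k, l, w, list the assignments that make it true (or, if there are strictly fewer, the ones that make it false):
is true only for:
  k=False, l=False, w=False;
  k=False, l=False, w=True;
  k=True, l=False, w=True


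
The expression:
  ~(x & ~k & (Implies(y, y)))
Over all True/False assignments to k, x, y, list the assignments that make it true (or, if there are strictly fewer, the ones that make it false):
is false only for:
  k=False, x=True, y=False;
  k=False, x=True, y=True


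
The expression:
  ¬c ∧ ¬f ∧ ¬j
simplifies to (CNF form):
¬c ∧ ¬f ∧ ¬j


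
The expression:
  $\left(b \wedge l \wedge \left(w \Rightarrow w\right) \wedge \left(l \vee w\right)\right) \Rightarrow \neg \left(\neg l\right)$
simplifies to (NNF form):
$\text{True}$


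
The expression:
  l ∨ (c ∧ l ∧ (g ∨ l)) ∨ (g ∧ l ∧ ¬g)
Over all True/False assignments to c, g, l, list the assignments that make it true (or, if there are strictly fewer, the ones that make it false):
is true only for:
  c=False, g=False, l=True;
  c=False, g=True, l=True;
  c=True, g=False, l=True;
  c=True, g=True, l=True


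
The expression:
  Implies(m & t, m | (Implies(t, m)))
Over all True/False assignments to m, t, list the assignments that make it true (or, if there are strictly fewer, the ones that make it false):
is always true.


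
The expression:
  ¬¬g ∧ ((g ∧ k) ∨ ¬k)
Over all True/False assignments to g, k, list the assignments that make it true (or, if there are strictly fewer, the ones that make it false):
is true only for:
  g=True, k=False;
  g=True, k=True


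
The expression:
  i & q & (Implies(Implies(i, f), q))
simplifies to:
i & q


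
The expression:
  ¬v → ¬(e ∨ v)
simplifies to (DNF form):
v ∨ ¬e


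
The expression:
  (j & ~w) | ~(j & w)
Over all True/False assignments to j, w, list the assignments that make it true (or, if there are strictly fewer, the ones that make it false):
is false only for:
  j=True, w=True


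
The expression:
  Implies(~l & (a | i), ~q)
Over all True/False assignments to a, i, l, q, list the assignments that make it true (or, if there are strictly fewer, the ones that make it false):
is false only for:
  a=False, i=True, l=False, q=True;
  a=True, i=False, l=False, q=True;
  a=True, i=True, l=False, q=True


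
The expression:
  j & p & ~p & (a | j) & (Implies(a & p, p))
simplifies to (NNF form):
False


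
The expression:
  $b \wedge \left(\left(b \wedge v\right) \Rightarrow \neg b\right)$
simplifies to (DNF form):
$b \wedge \neg v$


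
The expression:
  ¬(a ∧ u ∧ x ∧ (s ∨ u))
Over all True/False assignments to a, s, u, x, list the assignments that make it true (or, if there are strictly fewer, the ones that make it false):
is false only for:
  a=True, s=False, u=True, x=True;
  a=True, s=True, u=True, x=True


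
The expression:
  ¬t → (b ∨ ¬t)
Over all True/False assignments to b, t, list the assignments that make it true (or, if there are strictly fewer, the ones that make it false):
is always true.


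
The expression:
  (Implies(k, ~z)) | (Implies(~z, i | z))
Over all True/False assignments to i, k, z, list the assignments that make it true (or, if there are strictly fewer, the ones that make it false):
is always true.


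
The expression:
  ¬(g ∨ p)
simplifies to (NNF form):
¬g ∧ ¬p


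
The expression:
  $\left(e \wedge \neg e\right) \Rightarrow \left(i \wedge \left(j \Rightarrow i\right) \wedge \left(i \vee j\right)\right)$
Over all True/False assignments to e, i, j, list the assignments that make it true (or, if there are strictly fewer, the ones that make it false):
is always true.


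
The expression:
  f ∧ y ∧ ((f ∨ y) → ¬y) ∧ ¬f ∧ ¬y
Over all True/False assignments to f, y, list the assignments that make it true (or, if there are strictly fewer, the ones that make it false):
is never true.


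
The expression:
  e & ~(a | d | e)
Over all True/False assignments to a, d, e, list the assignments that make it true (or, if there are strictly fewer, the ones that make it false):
is never true.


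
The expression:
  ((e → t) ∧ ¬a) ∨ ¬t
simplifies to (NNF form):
¬a ∨ ¬t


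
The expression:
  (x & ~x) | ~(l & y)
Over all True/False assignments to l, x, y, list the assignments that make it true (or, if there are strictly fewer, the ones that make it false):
is false only for:
  l=True, x=False, y=True;
  l=True, x=True, y=True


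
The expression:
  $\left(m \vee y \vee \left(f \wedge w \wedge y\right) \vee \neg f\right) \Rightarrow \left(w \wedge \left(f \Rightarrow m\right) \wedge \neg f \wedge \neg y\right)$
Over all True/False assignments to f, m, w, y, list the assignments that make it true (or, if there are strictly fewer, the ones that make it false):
is true only for:
  f=False, m=False, w=True, y=False;
  f=False, m=True, w=True, y=False;
  f=True, m=False, w=False, y=False;
  f=True, m=False, w=True, y=False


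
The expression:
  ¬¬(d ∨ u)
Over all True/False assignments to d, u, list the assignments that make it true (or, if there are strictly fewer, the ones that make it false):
is false only for:
  d=False, u=False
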